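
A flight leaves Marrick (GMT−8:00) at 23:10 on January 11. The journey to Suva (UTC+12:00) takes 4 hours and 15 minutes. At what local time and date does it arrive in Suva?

23:25 on January 12

Suva is 20:00 ahead of Marrick.
After 4 hours 15 minutes it is 03:25 (Jan 12) in Marrick.
Shift by the zone difference: 03:25 + 20:00 = 23:25 on Jan 12 in Suva.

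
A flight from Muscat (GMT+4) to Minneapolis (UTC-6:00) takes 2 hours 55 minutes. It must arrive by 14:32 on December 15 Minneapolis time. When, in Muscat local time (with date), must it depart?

Target arrival in UTC: 14:32 + 6:00 = 20:32 on Dec 15.
Subtract 2 hours 55 minutes → departure 17:37 UTC on Dec 15.
Muscat is UTC+4:00: 17:37 + 4:00 = 21:37 on Dec 15.

21:37 on December 15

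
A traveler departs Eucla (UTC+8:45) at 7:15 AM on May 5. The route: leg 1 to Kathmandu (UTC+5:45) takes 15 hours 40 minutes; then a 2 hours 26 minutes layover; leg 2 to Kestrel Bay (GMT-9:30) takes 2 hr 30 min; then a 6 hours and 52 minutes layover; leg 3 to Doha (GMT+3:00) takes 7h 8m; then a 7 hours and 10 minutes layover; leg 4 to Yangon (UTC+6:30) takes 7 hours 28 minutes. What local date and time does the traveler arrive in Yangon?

Convert departure to UTC: 7:15 AM − 8:45 = 10:30 PM UTC on May 4.
Add 15 hours and 40 minutes leg 1 → 2:10 PM UTC (May 5).
Add 2 hours and 26 minutes layover in Kathmandu → 4:36 PM UTC.
Add 2 hours 30 minutes leg 2 → 7:06 PM UTC.
Add 6 hours and 52 minutes layover in Kestrel Bay → 1:58 AM UTC (May 6).
Add 7 hours 8 minutes leg 3 → 9:06 AM UTC.
Add 7 hours and 10 minutes layover in Doha → 4:16 PM UTC.
Add 7 hours and 28 minutes leg 4 → 11:44 PM UTC.
Yangon is UTC+6:30, so local arrival = 11:44 PM + 6:30 = 6:14 AM on May 7.

6:14 AM on May 7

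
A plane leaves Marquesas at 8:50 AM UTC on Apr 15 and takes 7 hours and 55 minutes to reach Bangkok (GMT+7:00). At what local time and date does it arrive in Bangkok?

Departure is given in UTC: 8:50 AM on Apr 15.
Add 7 hours and 55 minutes → 4:45 PM UTC.
Bangkok is UTC+7:00: 4:45 PM + 7:00 = 11:45 PM on Apr 15.

11:45 PM on Apr 15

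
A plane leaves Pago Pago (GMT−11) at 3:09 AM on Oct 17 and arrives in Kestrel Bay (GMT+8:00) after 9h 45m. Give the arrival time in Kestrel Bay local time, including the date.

7:54 AM on Oct 18

Convert departure to UTC: 3:09 AM + 11:00 = 2:09 PM UTC on Oct 17.
Add 9 hours and 45 minutes travel time → 11:54 PM UTC.
Kestrel Bay is UTC+8:00, so local arrival = 11:54 PM + 8:00 = 7:54 AM on Oct 18.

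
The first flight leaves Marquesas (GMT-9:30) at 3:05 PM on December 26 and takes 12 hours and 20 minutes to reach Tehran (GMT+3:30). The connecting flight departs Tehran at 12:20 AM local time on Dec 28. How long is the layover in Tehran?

7 hours 55 minutes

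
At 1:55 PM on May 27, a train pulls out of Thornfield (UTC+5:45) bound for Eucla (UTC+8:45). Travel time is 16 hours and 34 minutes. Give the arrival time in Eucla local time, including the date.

Eucla is 3:00 ahead of Thornfield.
After 16 hours 34 minutes it is 6:29 AM (May 28) in Thornfield.
Shift by the zone difference: 6:29 AM + 3:00 = 9:29 AM on May 28 in Eucla.

9:29 AM on May 28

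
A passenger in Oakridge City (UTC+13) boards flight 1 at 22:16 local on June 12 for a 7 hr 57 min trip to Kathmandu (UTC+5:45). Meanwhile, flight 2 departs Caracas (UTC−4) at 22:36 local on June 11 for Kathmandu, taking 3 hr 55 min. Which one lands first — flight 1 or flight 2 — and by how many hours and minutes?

the second, by 10 hours 42 minutes

Flight 1 in UTC: 22:16 − 13:00 = 09:16 on Jun 12.
+7 hours and 57 minutes → arrive 17:13 UTC on Jun 12.
Flight 2 in UTC: 22:36 + 4:00 = 02:36 on Jun 12.
+3 hours 55 minutes → arrive 06:31 UTC on Jun 12.
Flight 2 lands earlier by 10 hours 42 minutes.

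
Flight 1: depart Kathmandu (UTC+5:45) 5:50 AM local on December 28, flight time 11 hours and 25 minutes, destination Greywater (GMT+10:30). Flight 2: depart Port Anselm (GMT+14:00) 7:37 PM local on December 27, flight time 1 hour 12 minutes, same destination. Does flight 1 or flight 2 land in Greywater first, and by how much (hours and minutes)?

the second, by 28 hours 41 minutes

Flight 1 in UTC: 5:50 AM − 5:45 = 12:05 AM on Dec 28.
+11 hours 25 minutes → arrive 11:30 AM UTC on Dec 28.
Flight 2 in UTC: 7:37 PM − 14:00 = 5:37 AM on Dec 27.
+1 hour 12 minutes → arrive 6:49 AM UTC on Dec 27.
Flight 2 lands earlier by 28 hours 41 minutes.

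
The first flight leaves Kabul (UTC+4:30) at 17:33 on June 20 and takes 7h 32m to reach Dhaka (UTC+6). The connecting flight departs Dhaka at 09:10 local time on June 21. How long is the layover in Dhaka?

6 hours 35 minutes

Convert departure to UTC: 17:33 − 4:30 = 13:03 UTC on Jun 20.
Add 7 hours 32 minutes flight time → 20:35 UTC.
Dhaka is UTC+6:00, so local arrival = 20:35 + 6:00 = 02:35 on Jun 21.
Layover = 09:10 − 02:35 = 6 hours 35 minutes.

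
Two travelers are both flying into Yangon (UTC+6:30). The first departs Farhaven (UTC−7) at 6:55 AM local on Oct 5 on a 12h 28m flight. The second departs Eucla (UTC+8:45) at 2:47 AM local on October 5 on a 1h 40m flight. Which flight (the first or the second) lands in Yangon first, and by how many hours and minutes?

the second, by 30 hours 41 minutes

Flight 1 in UTC: 6:55 AM + 7:00 = 1:55 PM on Oct 5.
+12 hours 28 minutes → arrive 2:23 AM UTC on Oct 6.
Flight 2 in UTC: 2:47 AM − 8:45 = 6:02 PM on Oct 4.
+1 hour and 40 minutes → arrive 7:42 PM UTC on Oct 4.
Flight 2 lands earlier by 30 hours 41 minutes.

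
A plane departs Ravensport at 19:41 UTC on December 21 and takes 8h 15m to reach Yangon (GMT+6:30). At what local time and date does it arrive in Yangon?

10:26 on Dec 22

Departure is given in UTC: 19:41 on Dec 21.
Add 8 hours 15 minutes → 03:56 UTC (Dec 22).
Yangon is UTC+6:30: 03:56 + 6:30 = 10:26 on Dec 22.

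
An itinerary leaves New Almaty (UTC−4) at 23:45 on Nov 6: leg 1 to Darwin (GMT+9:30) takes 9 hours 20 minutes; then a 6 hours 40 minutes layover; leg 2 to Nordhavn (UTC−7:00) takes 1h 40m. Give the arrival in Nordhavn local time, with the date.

Convert departure to UTC: 23:45 + 4:00 = 03:45 UTC on Nov 7.
Add 9 hours and 20 minutes leg 1 → 13:05 UTC.
Add 6 hours 40 minutes layover in Darwin → 19:45 UTC.
Add 1 hour 40 minutes leg 2 → 21:25 UTC.
Nordhavn is UTC−7:00, so local arrival = 21:25 − 7:00 = 14:25 on Nov 7.

14:25 on November 7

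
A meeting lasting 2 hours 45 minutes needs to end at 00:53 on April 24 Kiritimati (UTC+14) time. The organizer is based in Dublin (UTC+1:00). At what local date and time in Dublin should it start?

Target end time in UTC: 00:53 − 14:00 = 10:53 on Apr 23.
Subtract 2 hours 45 minutes → start 08:08 UTC on Apr 23.
Dublin is UTC+1:00: 08:08 + 1:00 = 09:08 on Apr 23.

09:08 on April 23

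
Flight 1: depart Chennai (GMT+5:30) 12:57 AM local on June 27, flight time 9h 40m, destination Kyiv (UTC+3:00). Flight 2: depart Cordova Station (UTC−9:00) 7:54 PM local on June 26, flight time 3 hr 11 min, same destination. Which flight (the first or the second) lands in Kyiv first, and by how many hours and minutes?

the first, by 2 hours 58 minutes

Flight 1 in UTC: 12:57 AM − 5:30 = 7:27 PM on Jun 26.
+9 hours and 40 minutes → arrive 5:07 AM UTC on Jun 27.
Flight 2 in UTC: 7:54 PM + 9:00 = 4:54 AM on Jun 27.
+3 hours 11 minutes → arrive 8:05 AM UTC on Jun 27.
Flight 1 lands earlier by 2 hours 58 minutes.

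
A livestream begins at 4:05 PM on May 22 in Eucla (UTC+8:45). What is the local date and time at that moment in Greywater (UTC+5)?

In UTC: 4:05 PM − 8:45 = 7:20 AM on May 22.
Greywater is UTC+5:00: 7:20 AM + 5:00 = 12:20 PM on May 22.

12:20 PM on May 22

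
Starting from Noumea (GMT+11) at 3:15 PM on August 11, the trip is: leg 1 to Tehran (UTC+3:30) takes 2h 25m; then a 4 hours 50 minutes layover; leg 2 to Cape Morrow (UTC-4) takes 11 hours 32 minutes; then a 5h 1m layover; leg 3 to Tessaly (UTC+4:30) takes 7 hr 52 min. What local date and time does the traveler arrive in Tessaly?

4:25 PM on August 12

Convert departure to UTC: 3:15 PM − 11:00 = 4:15 AM UTC on Aug 11.
Add 2 hours 25 minutes leg 1 → 6:40 AM UTC.
Add 4 hours 50 minutes layover in Tehran → 11:30 AM UTC.
Add 11 hours 32 minutes leg 2 → 11:02 PM UTC.
Add 5 hours 1 minute layover in Cape Morrow → 4:03 AM UTC (Aug 12).
Add 7 hours 52 minutes leg 3 → 11:55 AM UTC.
Tessaly is UTC+4:30, so local arrival = 11:55 AM + 4:30 = 4:25 PM on Aug 12.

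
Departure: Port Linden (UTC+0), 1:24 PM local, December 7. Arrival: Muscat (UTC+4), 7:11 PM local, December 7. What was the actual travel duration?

Departure is already UTC: 1:24 PM on Dec 7.
Arrival in UTC: 7:11 PM − 4:00 = 3:11 PM on Dec 7.
Elapsed = 3:11 PM − 1:24 PM = 1 hour 47 minutes.

1 hour 47 minutes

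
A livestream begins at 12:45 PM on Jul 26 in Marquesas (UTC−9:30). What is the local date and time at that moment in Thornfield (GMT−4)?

In UTC: 12:45 PM + 9:30 = 10:15 PM on Jul 26.
Thornfield is UTC−4:00: 10:15 PM − 4:00 = 6:15 PM on Jul 26.

6:15 PM on Jul 26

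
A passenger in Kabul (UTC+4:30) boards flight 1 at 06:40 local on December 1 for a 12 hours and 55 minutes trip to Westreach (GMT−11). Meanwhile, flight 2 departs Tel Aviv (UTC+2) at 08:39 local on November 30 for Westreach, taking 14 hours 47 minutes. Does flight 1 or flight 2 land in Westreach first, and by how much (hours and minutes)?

Flight 1 in UTC: 06:40 − 4:30 = 02:10 on Dec 1.
+12 hours and 55 minutes → arrive 15:05 UTC on Dec 1.
Flight 2 in UTC: 08:39 − 2:00 = 06:39 on Nov 30.
+14 hours and 47 minutes → arrive 21:26 UTC on Nov 30.
Flight 2 lands earlier by 17 hours 39 minutes.

the second, by 17 hours 39 minutes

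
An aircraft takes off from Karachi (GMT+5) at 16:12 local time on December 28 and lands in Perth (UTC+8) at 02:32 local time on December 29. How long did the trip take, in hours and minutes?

7 hours 20 minutes

Departure in UTC: 16:12 − 5:00 = 11:12 on Dec 28.
Arrival in UTC: 02:32 − 8:00 = 18:32 on Dec 28.
Elapsed = 18:32 − 11:12 = 7 hours 20 minutes.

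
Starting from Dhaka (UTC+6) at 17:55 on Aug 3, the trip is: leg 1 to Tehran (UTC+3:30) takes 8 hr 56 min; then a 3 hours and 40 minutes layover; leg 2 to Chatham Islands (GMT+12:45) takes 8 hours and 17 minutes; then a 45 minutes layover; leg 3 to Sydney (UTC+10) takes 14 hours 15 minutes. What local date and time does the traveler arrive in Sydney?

Convert departure to UTC: 17:55 − 6:00 = 11:55 UTC on Aug 3.
Add 8 hours 56 minutes leg 1 → 20:51 UTC.
Add 3 hours and 40 minutes layover in Tehran → 00:31 UTC (Aug 4).
Add 8 hours 17 minutes leg 2 → 08:48 UTC.
Add 45 minutes layover in Chatham Islands → 09:33 UTC.
Add 14 hours 15 minutes leg 3 → 23:48 UTC.
Sydney is UTC+10:00, so local arrival = 23:48 + 10:00 = 09:48 on Aug 5.

09:48 on August 5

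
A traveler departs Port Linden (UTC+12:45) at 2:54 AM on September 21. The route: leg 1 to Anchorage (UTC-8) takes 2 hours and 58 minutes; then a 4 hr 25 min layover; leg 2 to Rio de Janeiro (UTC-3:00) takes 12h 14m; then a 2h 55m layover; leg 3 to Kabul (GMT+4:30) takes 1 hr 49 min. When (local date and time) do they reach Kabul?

7:00 PM on September 21

Convert departure to UTC: 2:54 AM − 12:45 = 2:09 PM UTC on Sep 20.
Add 2 hours and 58 minutes leg 1 → 5:07 PM UTC.
Add 4 hours and 25 minutes layover in Anchorage → 9:32 PM UTC.
Add 12 hours and 14 minutes leg 2 → 9:46 AM UTC (Sep 21).
Add 2 hours 55 minutes layover in Rio de Janeiro → 12:41 PM UTC.
Add 1 hour 49 minutes leg 3 → 2:30 PM UTC.
Kabul is UTC+4:30, so local arrival = 2:30 PM + 4:30 = 7:00 PM on Sep 21.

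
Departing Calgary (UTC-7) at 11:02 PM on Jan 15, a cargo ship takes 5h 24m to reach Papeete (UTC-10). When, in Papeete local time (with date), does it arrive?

1:26 AM on Jan 16

Papeete is 3:00 behind Calgary.
After 5 hours 24 minutes it is 4:26 AM (Jan 16) in Calgary.
Shift by the zone difference: 4:26 AM − 3:00 = 1:26 AM on Jan 16 in Papeete.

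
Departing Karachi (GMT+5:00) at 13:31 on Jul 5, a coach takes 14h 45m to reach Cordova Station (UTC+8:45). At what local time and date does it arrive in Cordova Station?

08:01 on July 6

Cordova Station is 3:45 ahead of Karachi.
After 14 hours and 45 minutes it is 04:16 (Jul 6) in Karachi.
Shift by the zone difference: 04:16 + 3:45 = 08:01 on Jul 6 in Cordova Station.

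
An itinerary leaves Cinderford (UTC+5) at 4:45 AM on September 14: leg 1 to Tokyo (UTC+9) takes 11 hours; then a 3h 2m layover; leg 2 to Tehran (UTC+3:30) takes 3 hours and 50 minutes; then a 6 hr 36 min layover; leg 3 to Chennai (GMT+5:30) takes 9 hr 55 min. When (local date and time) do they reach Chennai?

Convert departure to UTC: 4:45 AM − 5:00 = 11:45 PM UTC on Sep 13.
Add 11 hours leg 1 → 10:45 AM UTC (Sep 14).
Add 3 hours 2 minutes layover in Tokyo → 1:47 PM UTC.
Add 3 hours 50 minutes leg 2 → 5:37 PM UTC.
Add 6 hours 36 minutes layover in Tehran → 12:13 AM UTC (Sep 15).
Add 9 hours 55 minutes leg 3 → 10:08 AM UTC.
Chennai is UTC+5:30, so local arrival = 10:08 AM + 5:30 = 3:38 PM on Sep 15.

3:38 PM on September 15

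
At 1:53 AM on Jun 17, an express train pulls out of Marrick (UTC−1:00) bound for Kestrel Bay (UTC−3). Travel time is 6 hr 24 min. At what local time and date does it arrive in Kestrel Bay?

6:17 AM on June 17

Convert departure to UTC: 1:53 AM + 1:00 = 2:53 AM UTC on Jun 17.
Add 6 hours and 24 minutes travel time → 9:17 AM UTC.
Kestrel Bay is UTC−3:00, so local arrival = 9:17 AM − 3:00 = 6:17 AM on Jun 17.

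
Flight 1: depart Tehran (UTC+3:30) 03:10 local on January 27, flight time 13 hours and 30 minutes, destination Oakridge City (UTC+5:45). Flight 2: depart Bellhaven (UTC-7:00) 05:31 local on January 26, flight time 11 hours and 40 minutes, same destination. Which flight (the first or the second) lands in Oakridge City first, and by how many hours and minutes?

the second, by 12 hours 59 minutes

Flight 1 in UTC: 03:10 − 3:30 = 23:40 on Jan 26.
+13 hours and 30 minutes → arrive 13:10 UTC on Jan 27.
Flight 2 in UTC: 05:31 + 7:00 = 12:31 on Jan 26.
+11 hours 40 minutes → arrive 00:11 UTC on Jan 27.
Flight 2 lands earlier by 12 hours 59 minutes.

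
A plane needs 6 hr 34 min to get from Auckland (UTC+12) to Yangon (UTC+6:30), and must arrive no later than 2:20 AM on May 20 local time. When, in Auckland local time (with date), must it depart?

1:16 AM on May 20

Target arrival in UTC: 2:20 AM − 6:30 = 7:50 PM on May 19.
Subtract 6 hours 34 minutes → departure 1:16 PM UTC on May 19.
Auckland is UTC+12:00: 1:16 PM + 12:00 = 1:16 AM on May 20.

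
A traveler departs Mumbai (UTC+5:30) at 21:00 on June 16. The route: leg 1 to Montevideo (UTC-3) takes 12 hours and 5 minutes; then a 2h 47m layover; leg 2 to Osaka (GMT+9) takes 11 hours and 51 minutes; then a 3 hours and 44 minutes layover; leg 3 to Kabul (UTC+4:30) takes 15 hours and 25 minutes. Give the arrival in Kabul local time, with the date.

Convert departure to UTC: 21:00 − 5:30 = 15:30 UTC on Jun 16.
Add 12 hours 5 minutes leg 1 → 03:35 UTC (Jun 17).
Add 2 hours and 47 minutes layover in Montevideo → 06:22 UTC.
Add 11 hours 51 minutes leg 2 → 18:13 UTC.
Add 3 hours 44 minutes layover in Osaka → 21:57 UTC.
Add 15 hours and 25 minutes leg 3 → 13:22 UTC (Jun 18).
Kabul is UTC+4:30, so local arrival = 13:22 + 4:30 = 17:52 on Jun 18.

17:52 on June 18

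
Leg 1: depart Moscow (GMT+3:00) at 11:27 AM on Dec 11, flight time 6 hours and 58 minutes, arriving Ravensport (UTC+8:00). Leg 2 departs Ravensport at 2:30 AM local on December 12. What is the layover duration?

3 hours 5 minutes

Convert departure to UTC: 11:27 AM − 3:00 = 8:27 AM UTC on Dec 11.
Add 6 hours 58 minutes flight time → 3:25 PM UTC.
Ravensport is UTC+8:00, so local arrival = 3:25 PM + 8:00 = 11:25 PM on Dec 11.
Layover = 2:30 AM − 11:25 PM (+1 day) = 3 hours 5 minutes.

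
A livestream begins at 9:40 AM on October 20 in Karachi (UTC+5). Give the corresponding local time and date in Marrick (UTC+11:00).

In UTC: 9:40 AM − 5:00 = 4:40 AM on Oct 20.
Marrick is UTC+11:00: 4:40 AM + 11:00 = 3:40 PM on Oct 20.

3:40 PM on October 20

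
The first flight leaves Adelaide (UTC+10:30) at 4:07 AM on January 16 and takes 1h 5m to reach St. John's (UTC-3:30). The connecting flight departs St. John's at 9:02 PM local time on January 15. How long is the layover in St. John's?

5 hours 50 minutes

Convert departure to UTC: 4:07 AM − 10:30 = 5:37 PM UTC on Jan 15.
Add 1 hour 5 minutes flight time → 6:42 PM UTC.
St. John's is UTC−3:30, so local arrival = 6:42 PM − 3:30 = 3:12 PM on Jan 15.
Layover = 9:02 PM − 3:12 PM = 5 hours 50 minutes.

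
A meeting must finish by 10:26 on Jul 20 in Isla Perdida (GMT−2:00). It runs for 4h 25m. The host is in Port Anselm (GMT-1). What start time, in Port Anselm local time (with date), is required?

07:01 on Jul 20

Target end time in UTC: 10:26 + 2:00 = 12:26 on Jul 20.
Subtract 4 hours 25 minutes → start 08:01 UTC on Jul 20.
Port Anselm is UTC−1:00: 08:01 − 1:00 = 07:01 on Jul 20.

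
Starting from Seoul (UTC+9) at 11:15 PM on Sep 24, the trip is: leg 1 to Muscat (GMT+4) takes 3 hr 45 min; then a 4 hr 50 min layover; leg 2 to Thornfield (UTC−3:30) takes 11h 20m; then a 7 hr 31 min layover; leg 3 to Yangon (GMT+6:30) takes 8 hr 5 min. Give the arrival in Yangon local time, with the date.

Convert departure to UTC: 11:15 PM − 9:00 = 2:15 PM UTC on Sep 24.
Add 3 hours and 45 minutes leg 1 → 6:00 PM UTC.
Add 4 hours 50 minutes layover in Muscat → 10:50 PM UTC.
Add 11 hours and 20 minutes leg 2 → 10:10 AM UTC (Sep 25).
Add 7 hours and 31 minutes layover in Thornfield → 5:41 PM UTC.
Add 8 hours 5 minutes leg 3 → 1:46 AM UTC (Sep 26).
Yangon is UTC+6:30, so local arrival = 1:46 AM + 6:30 = 8:16 AM on Sep 26.

8:16 AM on September 26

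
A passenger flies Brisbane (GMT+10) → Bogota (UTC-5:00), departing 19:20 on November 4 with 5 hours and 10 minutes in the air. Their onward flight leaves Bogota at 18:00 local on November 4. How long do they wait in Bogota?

8 hours 30 minutes

Convert departure to UTC: 19:20 − 10:00 = 09:20 UTC on Nov 4.
Add 5 hours and 10 minutes flight time → 14:30 UTC.
Bogota is UTC−5:00, so local arrival = 14:30 − 5:00 = 09:30 on Nov 4.
Layover = 18:00 − 09:30 = 8 hours 30 minutes.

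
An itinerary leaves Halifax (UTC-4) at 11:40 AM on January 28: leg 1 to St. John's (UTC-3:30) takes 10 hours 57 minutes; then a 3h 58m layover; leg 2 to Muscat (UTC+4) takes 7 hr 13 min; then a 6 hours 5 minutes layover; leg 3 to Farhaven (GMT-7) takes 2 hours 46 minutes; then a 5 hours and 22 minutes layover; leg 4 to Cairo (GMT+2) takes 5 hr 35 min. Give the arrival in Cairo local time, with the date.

Convert departure to UTC: 11:40 AM + 4:00 = 3:40 PM UTC on Jan 28.
Add 10 hours and 57 minutes leg 1 → 2:37 AM UTC (Jan 29).
Add 3 hours and 58 minutes layover in St. John's → 6:35 AM UTC.
Add 7 hours 13 minutes leg 2 → 1:48 PM UTC.
Add 6 hours and 5 minutes layover in Muscat → 7:53 PM UTC.
Add 2 hours 46 minutes leg 3 → 10:39 PM UTC.
Add 5 hours and 22 minutes layover in Farhaven → 4:01 AM UTC (Jan 30).
Add 5 hours 35 minutes leg 4 → 9:36 AM UTC.
Cairo is UTC+2:00, so local arrival = 9:36 AM + 2:00 = 11:36 AM on Jan 30.

11:36 AM on January 30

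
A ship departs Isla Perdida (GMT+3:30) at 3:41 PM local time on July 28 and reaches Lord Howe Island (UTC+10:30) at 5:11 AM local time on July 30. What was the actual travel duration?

30 hours 30 minutes

Departure in UTC: 3:41 PM − 3:30 = 12:11 PM on Jul 28.
Arrival in UTC: 5:11 AM − 10:30 = 6:41 PM on Jul 29.
Elapsed = 6:41 PM − 12:11 PM (+1 day) = 30 hours 30 minutes.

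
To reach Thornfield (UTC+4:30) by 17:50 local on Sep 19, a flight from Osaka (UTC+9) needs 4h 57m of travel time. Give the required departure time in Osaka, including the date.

17:23 on Sep 19

Target arrival in UTC: 17:50 − 4:30 = 13:20 on Sep 19.
Subtract 4 hours 57 minutes → departure 08:23 UTC on Sep 19.
Osaka is UTC+9:00: 08:23 + 9:00 = 17:23 on Sep 19.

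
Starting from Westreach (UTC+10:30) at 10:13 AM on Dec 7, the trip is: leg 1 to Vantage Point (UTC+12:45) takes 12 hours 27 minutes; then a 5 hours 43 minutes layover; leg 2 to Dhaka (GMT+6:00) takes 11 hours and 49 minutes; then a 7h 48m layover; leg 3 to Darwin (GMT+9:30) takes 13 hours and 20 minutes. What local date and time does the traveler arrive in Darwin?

Convert departure to UTC: 10:13 AM − 10:30 = 11:43 PM UTC on Dec 6.
Add 12 hours 27 minutes leg 1 → 12:10 PM UTC (Dec 7).
Add 5 hours and 43 minutes layover in Vantage Point → 5:53 PM UTC.
Add 11 hours 49 minutes leg 2 → 5:42 AM UTC (Dec 8).
Add 7 hours and 48 minutes layover in Dhaka → 1:30 PM UTC.
Add 13 hours 20 minutes leg 3 → 2:50 AM UTC (Dec 9).
Darwin is UTC+9:30, so local arrival = 2:50 AM + 9:30 = 12:20 PM on Dec 9.

12:20 PM on Dec 9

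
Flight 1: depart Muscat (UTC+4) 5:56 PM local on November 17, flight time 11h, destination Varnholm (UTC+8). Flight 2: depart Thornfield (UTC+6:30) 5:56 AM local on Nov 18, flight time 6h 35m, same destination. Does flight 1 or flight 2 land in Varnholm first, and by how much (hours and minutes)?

the first, by 5 hours 5 minutes

Flight 1 in UTC: 5:56 PM − 4:00 = 1:56 PM on Nov 17.
+11 hours → arrive 12:56 AM UTC on Nov 18.
Flight 2 in UTC: 5:56 AM − 6:30 = 11:26 PM on Nov 17.
+6 hours and 35 minutes → arrive 6:01 AM UTC on Nov 18.
Flight 1 lands earlier by 5 hours 5 minutes.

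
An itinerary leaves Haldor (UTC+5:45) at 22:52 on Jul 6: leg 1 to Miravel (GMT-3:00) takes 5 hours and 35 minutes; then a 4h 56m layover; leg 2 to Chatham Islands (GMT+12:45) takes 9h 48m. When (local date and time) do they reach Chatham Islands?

02:11 on July 8

Convert departure to UTC: 22:52 − 5:45 = 17:07 UTC on Jul 6.
Add 5 hours and 35 minutes leg 1 → 22:42 UTC.
Add 4 hours and 56 minutes layover in Miravel → 03:38 UTC (Jul 7).
Add 9 hours 48 minutes leg 2 → 13:26 UTC.
Chatham Islands is UTC+12:45, so local arrival = 13:26 + 12:45 = 02:11 on Jul 8.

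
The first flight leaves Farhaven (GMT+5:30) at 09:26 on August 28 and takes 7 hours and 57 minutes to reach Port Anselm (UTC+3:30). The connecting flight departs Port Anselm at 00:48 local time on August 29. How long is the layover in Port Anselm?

9 hours 25 minutes

Convert departure to UTC: 09:26 − 5:30 = 03:56 UTC on Aug 28.
Add 7 hours 57 minutes flight time → 11:53 UTC.
Port Anselm is UTC+3:30, so local arrival = 11:53 + 3:30 = 15:23 on Aug 28.
Layover = 00:48 − 15:23 (+1 day) = 9 hours 25 minutes.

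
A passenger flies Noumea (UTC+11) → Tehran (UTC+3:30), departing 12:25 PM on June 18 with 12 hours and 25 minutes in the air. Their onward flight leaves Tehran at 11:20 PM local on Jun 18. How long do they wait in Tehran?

6 hours

Convert departure to UTC: 12:25 PM − 11:00 = 1:25 AM UTC on Jun 18.
Add 12 hours 25 minutes flight time → 1:50 PM UTC.
Tehran is UTC+3:30, so local arrival = 1:50 PM + 3:30 = 5:20 PM on Jun 18.
Layover = 11:20 PM − 5:20 PM = 6 hours.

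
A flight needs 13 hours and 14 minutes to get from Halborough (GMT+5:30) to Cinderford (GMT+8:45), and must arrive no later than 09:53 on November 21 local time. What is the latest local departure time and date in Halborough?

17:24 on Nov 20

Target arrival in UTC: 09:53 − 8:45 = 01:08 on Nov 21.
Subtract 13 hours 14 minutes → departure 11:54 UTC on Nov 20.
Halborough is UTC+5:30: 11:54 + 5:30 = 17:24 on Nov 20.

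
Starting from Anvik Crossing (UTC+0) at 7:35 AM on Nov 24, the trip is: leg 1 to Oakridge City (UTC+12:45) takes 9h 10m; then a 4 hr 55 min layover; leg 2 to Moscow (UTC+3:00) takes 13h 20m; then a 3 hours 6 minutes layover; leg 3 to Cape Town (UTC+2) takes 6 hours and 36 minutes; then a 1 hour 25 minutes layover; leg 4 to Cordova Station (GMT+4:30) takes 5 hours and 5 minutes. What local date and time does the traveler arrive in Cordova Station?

Anvik Crossing is at UTC+0, so departure is already 7:35 AM UTC on Nov 24.
Add 9 hours and 10 minutes leg 1 → 4:45 PM UTC.
Add 4 hours and 55 minutes layover in Oakridge City → 9:40 PM UTC.
Add 13 hours 20 minutes leg 2 → 11:00 AM UTC (Nov 25).
Add 3 hours and 6 minutes layover in Moscow → 2:06 PM UTC.
Add 6 hours and 36 minutes leg 3 → 8:42 PM UTC.
Add 1 hour 25 minutes layover in Cape Town → 10:07 PM UTC.
Add 5 hours and 5 minutes leg 4 → 3:12 AM UTC (Nov 26).
Cordova Station is UTC+4:30, so local arrival = 3:12 AM + 4:30 = 7:42 AM on Nov 26.

7:42 AM on November 26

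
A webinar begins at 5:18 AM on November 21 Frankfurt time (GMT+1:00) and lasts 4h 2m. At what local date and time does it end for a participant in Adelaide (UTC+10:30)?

Adelaide is 9:30 ahead of Frankfurt.
After 4 hours and 2 minutes it is 9:20 AM in Frankfurt.
Shift by the zone difference: 9:20 AM + 9:30 = 6:50 PM on Nov 21 in Adelaide.

6:50 PM on Nov 21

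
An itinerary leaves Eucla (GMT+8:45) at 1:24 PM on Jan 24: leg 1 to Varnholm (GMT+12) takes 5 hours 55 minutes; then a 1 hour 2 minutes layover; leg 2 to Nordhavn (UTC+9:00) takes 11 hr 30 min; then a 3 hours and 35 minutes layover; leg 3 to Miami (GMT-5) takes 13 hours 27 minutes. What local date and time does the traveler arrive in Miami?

11:08 AM on Jan 25

Convert departure to UTC: 1:24 PM − 8:45 = 4:39 AM UTC on Jan 24.
Add 5 hours 55 minutes leg 1 → 10:34 AM UTC.
Add 1 hour and 2 minutes layover in Varnholm → 11:36 AM UTC.
Add 11 hours 30 minutes leg 2 → 11:06 PM UTC.
Add 3 hours and 35 minutes layover in Nordhavn → 2:41 AM UTC (Jan 25).
Add 13 hours 27 minutes leg 3 → 4:08 PM UTC.
Miami is UTC−5:00, so local arrival = 4:08 PM − 5:00 = 11:08 AM on Jan 25.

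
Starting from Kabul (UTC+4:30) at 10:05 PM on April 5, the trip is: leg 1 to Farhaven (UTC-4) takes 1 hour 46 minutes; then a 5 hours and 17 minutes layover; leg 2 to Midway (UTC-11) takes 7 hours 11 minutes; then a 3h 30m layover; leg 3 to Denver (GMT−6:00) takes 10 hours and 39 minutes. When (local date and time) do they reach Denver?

Convert departure to UTC: 10:05 PM − 4:30 = 5:35 PM UTC on Apr 5.
Add 1 hour and 46 minutes leg 1 → 7:21 PM UTC.
Add 5 hours 17 minutes layover in Farhaven → 12:38 AM UTC (Apr 6).
Add 7 hours and 11 minutes leg 2 → 7:49 AM UTC.
Add 3 hours and 30 minutes layover in Midway → 11:19 AM UTC.
Add 10 hours and 39 minutes leg 3 → 9:58 PM UTC.
Denver is UTC−6:00, so local arrival = 9:58 PM − 6:00 = 3:58 PM on Apr 6.

3:58 PM on April 6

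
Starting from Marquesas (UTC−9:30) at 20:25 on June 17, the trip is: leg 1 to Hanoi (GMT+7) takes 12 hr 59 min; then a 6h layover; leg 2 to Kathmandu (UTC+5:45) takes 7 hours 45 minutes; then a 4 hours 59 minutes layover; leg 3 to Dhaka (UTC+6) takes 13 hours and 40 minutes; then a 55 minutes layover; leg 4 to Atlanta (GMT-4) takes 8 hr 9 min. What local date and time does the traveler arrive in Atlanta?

08:22 on Jun 20

Convert departure to UTC: 20:25 + 9:30 = 05:55 UTC on Jun 18.
Add 12 hours and 59 minutes leg 1 → 18:54 UTC.
Add 6 hours layover in Hanoi → 00:54 UTC (Jun 19).
Add 7 hours and 45 minutes leg 2 → 08:39 UTC.
Add 4 hours and 59 minutes layover in Kathmandu → 13:38 UTC.
Add 13 hours 40 minutes leg 3 → 03:18 UTC (Jun 20).
Add 55 minutes layover in Dhaka → 04:13 UTC.
Add 8 hours 9 minutes leg 4 → 12:22 UTC.
Atlanta is UTC−4:00, so local arrival = 12:22 − 4:00 = 08:22 on Jun 20.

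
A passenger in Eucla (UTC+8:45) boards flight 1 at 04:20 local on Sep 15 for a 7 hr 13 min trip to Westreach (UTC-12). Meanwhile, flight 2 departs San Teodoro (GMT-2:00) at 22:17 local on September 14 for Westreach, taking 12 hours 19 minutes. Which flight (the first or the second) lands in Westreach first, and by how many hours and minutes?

Flight 1 in UTC: 04:20 − 8:45 = 19:35 on Sep 14.
+7 hours 13 minutes → arrive 02:48 UTC on Sep 15.
Flight 2 in UTC: 22:17 + 2:00 = 00:17 on Sep 15.
+12 hours and 19 minutes → arrive 12:36 UTC on Sep 15.
Flight 1 lands earlier by 9 hours 48 minutes.

the first, by 9 hours 48 minutes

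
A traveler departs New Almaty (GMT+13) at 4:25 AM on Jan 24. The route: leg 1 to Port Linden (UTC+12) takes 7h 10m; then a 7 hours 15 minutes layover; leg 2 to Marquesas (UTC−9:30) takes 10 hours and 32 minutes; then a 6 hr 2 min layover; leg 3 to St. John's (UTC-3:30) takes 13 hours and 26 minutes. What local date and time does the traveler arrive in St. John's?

Convert departure to UTC: 4:25 AM − 13:00 = 3:25 PM UTC on Jan 23.
Add 7 hours 10 minutes leg 1 → 10:35 PM UTC.
Add 7 hours and 15 minutes layover in Port Linden → 5:50 AM UTC (Jan 24).
Add 10 hours and 32 minutes leg 2 → 4:22 PM UTC.
Add 6 hours 2 minutes layover in Marquesas → 10:24 PM UTC.
Add 13 hours 26 minutes leg 3 → 11:50 AM UTC (Jan 25).
St. John's is UTC−3:30, so local arrival = 11:50 AM − 3:30 = 8:20 AM on Jan 25.

8:20 AM on January 25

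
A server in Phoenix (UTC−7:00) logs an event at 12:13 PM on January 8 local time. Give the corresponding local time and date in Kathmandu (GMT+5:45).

In UTC: 12:13 PM + 7:00 = 7:13 PM on Jan 8.
Kathmandu is UTC+5:45: 7:13 PM + 5:45 = 12:58 AM on Jan 9.

12:58 AM on January 9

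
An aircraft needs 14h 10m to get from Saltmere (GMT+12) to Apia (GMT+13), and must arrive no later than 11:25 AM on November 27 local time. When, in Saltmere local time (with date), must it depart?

Target arrival in UTC: 11:25 AM − 13:00 = 10:25 PM on Nov 26.
Subtract 14 hours 10 minutes → departure 8:15 AM UTC on Nov 26.
Saltmere is UTC+12:00: 8:15 AM + 12:00 = 8:15 PM on Nov 26.

8:15 PM on Nov 26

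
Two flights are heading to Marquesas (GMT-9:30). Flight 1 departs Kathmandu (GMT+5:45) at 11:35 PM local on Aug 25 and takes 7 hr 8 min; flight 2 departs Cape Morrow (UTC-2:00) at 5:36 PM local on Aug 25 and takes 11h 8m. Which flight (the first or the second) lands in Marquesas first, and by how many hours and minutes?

Flight 1 in UTC: 11:35 PM − 5:45 = 5:50 PM on Aug 25.
+7 hours and 8 minutes → arrive 12:58 AM UTC on Aug 26.
Flight 2 in UTC: 5:36 PM + 2:00 = 7:36 PM on Aug 25.
+11 hours 8 minutes → arrive 6:44 AM UTC on Aug 26.
Flight 1 lands earlier by 5 hours 46 minutes.

the first, by 5 hours 46 minutes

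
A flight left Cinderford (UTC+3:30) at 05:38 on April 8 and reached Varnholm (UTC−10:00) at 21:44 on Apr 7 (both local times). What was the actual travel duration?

5 hours 36 minutes

Varnholm is 13:30 behind Cinderford.
Clock-face elapsed time (ignoring zones) is −7 hours 54 minutes.
Actual elapsed = −7 hours 54 minutes + 13:30 = 5 hours 36 minutes.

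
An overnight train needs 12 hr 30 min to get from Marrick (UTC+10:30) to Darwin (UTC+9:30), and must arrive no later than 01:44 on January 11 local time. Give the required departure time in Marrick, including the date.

14:14 on Jan 10

Target arrival in UTC: 01:44 − 9:30 = 16:14 on Jan 10.
Subtract 12 hours 30 minutes → departure 03:44 UTC on Jan 10.
Marrick is UTC+10:30: 03:44 + 10:30 = 14:14 on Jan 10.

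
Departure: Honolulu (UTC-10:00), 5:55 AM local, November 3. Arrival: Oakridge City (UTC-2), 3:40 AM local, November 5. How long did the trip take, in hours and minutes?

Departure in UTC: 5:55 AM + 10:00 = 3:55 PM on Nov 3.
Arrival in UTC: 3:40 AM + 2:00 = 5:40 AM on Nov 5.
Elapsed = 5:40 AM − 3:55 PM (+2 days) = 37 hours 45 minutes.

37 hours 45 minutes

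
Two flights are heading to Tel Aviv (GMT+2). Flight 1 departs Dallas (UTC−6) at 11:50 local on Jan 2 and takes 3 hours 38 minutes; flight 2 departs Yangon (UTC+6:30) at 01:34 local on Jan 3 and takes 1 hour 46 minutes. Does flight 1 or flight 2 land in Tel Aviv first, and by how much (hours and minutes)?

Flight 1 in UTC: 11:50 + 6:00 = 17:50 on Jan 2.
+3 hours and 38 minutes → arrive 21:28 UTC on Jan 2.
Flight 2 in UTC: 01:34 − 6:30 = 19:04 on Jan 2.
+1 hour and 46 minutes → arrive 20:50 UTC on Jan 2.
Flight 2 lands earlier by 38 minutes.

the second, by 38 minutes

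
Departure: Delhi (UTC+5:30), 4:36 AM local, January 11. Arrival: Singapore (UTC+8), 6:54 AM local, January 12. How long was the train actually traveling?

23 hours 48 minutes

Singapore is 2:30 ahead of Delhi.
Clock-face elapsed time (ignoring zones) is 26 hours 18 minutes.
Actual elapsed = 26 hours 18 minutes − 2:30 = 23 hours 48 minutes.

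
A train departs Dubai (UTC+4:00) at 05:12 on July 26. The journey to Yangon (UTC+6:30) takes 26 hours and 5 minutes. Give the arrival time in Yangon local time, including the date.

09:47 on Jul 27

Convert departure to UTC: 05:12 − 4:00 = 01:12 UTC on Jul 26.
Add 26 hours and 5 minutes travel time → 03:17 UTC (Jul 27).
Yangon is UTC+6:30, so local arrival = 03:17 + 6:30 = 09:47 on Jul 27.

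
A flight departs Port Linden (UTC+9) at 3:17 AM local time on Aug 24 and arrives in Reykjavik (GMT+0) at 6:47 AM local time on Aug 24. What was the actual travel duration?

12 hours 30 minutes

Departure in UTC: 3:17 AM − 9:00 = 6:17 PM on Aug 23.
Arrival is already UTC: 6:47 AM on Aug 24.
Elapsed = 6:47 AM − 6:17 PM (+1 day) = 12 hours 30 minutes.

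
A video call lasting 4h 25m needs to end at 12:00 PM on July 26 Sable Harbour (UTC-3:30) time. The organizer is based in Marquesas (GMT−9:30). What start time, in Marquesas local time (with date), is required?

Target end time in UTC: 12:00 PM + 3:30 = 3:30 PM on Jul 26.
Subtract 4 hours and 25 minutes → start 11:05 AM UTC on Jul 26.
Marquesas is UTC−9:30: 11:05 AM − 9:30 = 1:35 AM on Jul 26.

1:35 AM on July 26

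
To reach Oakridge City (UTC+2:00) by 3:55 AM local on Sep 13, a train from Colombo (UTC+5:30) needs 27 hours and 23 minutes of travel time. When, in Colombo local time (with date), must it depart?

4:02 AM on September 12

Target arrival in UTC: 3:55 AM − 2:00 = 1:55 AM on Sep 13.
Subtract 27 hours 23 minutes → departure 10:32 PM UTC on Sep 11.
Colombo is UTC+5:30: 10:32 PM + 5:30 = 4:02 AM on Sep 12.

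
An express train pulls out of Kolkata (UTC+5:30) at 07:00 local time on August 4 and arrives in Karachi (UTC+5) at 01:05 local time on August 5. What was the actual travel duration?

Karachi is 0:30 behind Kolkata.
Clock-face elapsed time (ignoring zones) is 18 hours 5 minutes.
Actual elapsed = 18 hours 5 minutes + 0:30 = 18 hours 35 minutes.

18 hours 35 minutes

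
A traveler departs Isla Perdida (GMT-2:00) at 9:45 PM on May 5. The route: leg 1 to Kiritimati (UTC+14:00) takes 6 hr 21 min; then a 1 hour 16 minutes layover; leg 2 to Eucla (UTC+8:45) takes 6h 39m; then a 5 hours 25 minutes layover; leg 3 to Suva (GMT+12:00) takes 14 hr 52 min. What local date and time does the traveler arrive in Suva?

Convert departure to UTC: 9:45 PM + 2:00 = 11:45 PM UTC on May 5.
Add 6 hours 21 minutes leg 1 → 6:06 AM UTC (May 6).
Add 1 hour and 16 minutes layover in Kiritimati → 7:22 AM UTC.
Add 6 hours 39 minutes leg 2 → 2:01 PM UTC.
Add 5 hours 25 minutes layover in Eucla → 7:26 PM UTC.
Add 14 hours 52 minutes leg 3 → 10:18 AM UTC (May 7).
Suva is UTC+12:00, so local arrival = 10:18 AM + 12:00 = 10:18 PM on May 7.

10:18 PM on May 7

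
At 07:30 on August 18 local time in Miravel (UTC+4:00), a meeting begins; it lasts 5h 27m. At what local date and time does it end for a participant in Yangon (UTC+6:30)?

Yangon is 2:30 ahead of Miravel.
After 5 hours 27 minutes it is 12:57 in Miravel.
Shift by the zone difference: 12:57 + 2:30 = 15:27 on Aug 18 in Yangon.

15:27 on August 18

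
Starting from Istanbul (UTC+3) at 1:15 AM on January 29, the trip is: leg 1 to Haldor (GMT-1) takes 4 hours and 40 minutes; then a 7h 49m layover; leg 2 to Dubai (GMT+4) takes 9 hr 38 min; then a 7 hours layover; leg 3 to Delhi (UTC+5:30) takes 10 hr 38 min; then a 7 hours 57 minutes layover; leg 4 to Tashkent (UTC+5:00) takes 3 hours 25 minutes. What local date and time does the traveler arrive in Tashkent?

6:22 AM on January 31

Convert departure to UTC: 1:15 AM − 3:00 = 10:15 PM UTC on Jan 28.
Add 4 hours 40 minutes leg 1 → 2:55 AM UTC (Jan 29).
Add 7 hours 49 minutes layover in Haldor → 10:44 AM UTC.
Add 9 hours and 38 minutes leg 2 → 8:22 PM UTC.
Add 7 hours layover in Dubai → 3:22 AM UTC (Jan 30).
Add 10 hours and 38 minutes leg 3 → 2:00 PM UTC.
Add 7 hours and 57 minutes layover in Delhi → 9:57 PM UTC.
Add 3 hours 25 minutes leg 4 → 1:22 AM UTC (Jan 31).
Tashkent is UTC+5:00, so local arrival = 1:22 AM + 5:00 = 6:22 AM on Jan 31.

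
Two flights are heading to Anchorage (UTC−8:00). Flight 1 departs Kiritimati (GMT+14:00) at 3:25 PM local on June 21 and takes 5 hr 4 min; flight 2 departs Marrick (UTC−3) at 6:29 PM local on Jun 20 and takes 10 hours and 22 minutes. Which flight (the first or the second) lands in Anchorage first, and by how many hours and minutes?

Flight 1 in UTC: 3:25 PM − 14:00 = 1:25 AM on Jun 21.
+5 hours 4 minutes → arrive 6:29 AM UTC on Jun 21.
Flight 2 in UTC: 6:29 PM + 3:00 = 9:29 PM on Jun 20.
+10 hours 22 minutes → arrive 7:51 AM UTC on Jun 21.
Flight 1 lands earlier by 1 hour 22 minutes.

the first, by 1 hour 22 minutes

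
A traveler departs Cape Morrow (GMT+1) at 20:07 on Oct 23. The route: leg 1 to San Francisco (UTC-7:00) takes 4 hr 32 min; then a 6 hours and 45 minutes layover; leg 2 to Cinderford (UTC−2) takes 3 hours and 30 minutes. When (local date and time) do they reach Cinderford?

07:54 on October 24

Convert departure to UTC: 20:07 − 1:00 = 19:07 UTC on Oct 23.
Add 4 hours 32 minutes leg 1 → 23:39 UTC.
Add 6 hours and 45 minutes layover in San Francisco → 06:24 UTC (Oct 24).
Add 3 hours and 30 minutes leg 2 → 09:54 UTC.
Cinderford is UTC−2:00, so local arrival = 09:54 − 2:00 = 07:54 on Oct 24.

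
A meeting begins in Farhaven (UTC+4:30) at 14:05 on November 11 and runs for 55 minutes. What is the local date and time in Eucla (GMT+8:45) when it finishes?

19:15 on November 11

Eucla is 4:15 ahead of Farhaven.
After 55 minutes it is 15:00 in Farhaven.
Shift by the zone difference: 15:00 + 4:15 = 19:15 on Nov 11 in Eucla.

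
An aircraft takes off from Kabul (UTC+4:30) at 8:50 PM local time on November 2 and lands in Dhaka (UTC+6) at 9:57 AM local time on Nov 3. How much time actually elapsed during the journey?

Departure in UTC: 8:50 PM − 4:30 = 4:20 PM on Nov 2.
Arrival in UTC: 9:57 AM − 6:00 = 3:57 AM on Nov 3.
Elapsed = 3:57 AM − 4:20 PM (+1 day) = 11 hours 37 minutes.

11 hours 37 minutes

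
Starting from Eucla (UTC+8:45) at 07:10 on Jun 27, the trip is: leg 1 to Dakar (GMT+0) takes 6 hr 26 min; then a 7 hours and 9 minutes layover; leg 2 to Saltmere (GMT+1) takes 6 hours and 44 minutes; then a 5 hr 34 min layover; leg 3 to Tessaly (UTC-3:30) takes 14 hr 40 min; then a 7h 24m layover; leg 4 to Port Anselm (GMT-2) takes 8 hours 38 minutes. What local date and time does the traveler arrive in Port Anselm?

05:00 on June 29

Convert departure to UTC: 07:10 − 8:45 = 22:25 UTC on Jun 26.
Add 6 hours and 26 minutes leg 1 → 04:51 UTC (Jun 27).
Add 7 hours and 9 minutes layover in Dakar → 12:00 UTC.
Add 6 hours 44 minutes leg 2 → 18:44 UTC.
Add 5 hours and 34 minutes layover in Saltmere → 00:18 UTC (Jun 28).
Add 14 hours and 40 minutes leg 3 → 14:58 UTC.
Add 7 hours and 24 minutes layover in Tessaly → 22:22 UTC.
Add 8 hours 38 minutes leg 4 → 07:00 UTC (Jun 29).
Port Anselm is UTC−2:00, so local arrival = 07:00 − 2:00 = 05:00 on Jun 29.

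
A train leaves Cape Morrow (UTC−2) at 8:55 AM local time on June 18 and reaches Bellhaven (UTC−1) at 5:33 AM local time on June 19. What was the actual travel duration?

Departure in UTC: 8:55 AM + 2:00 = 10:55 AM on Jun 18.
Arrival in UTC: 5:33 AM + 1:00 = 6:33 AM on Jun 19.
Elapsed = 6:33 AM − 10:55 AM (+1 day) = 19 hours 38 minutes.

19 hours 38 minutes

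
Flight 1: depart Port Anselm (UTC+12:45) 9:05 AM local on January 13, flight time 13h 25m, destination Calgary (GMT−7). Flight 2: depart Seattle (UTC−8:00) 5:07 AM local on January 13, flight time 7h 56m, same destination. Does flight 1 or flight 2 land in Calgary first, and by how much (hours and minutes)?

the first, by 11 hours 18 minutes

Flight 1 in UTC: 9:05 AM − 12:45 = 8:20 PM on Jan 12.
+13 hours and 25 minutes → arrive 9:45 AM UTC on Jan 13.
Flight 2 in UTC: 5:07 AM + 8:00 = 1:07 PM on Jan 13.
+7 hours 56 minutes → arrive 9:03 PM UTC on Jan 13.
Flight 1 lands earlier by 11 hours 18 minutes.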